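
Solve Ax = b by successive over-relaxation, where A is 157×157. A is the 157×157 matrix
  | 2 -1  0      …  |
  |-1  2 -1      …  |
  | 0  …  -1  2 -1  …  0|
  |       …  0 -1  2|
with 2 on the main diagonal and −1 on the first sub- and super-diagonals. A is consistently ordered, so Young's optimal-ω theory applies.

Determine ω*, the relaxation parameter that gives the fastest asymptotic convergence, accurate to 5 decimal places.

ω* = 1.96101

n=157: λ(B_J) = 1 − λ(A)/2 = cos(kπ/158); k=1 gives ρ_J = 0.99980.
√(1 − cos²(π/158)) = sin(π/158) ≈ 0.019882.
ω* = 2/(1+0.019882) = 1.96101
Hence ρ(B_{ω*}) = 1.96101 − 1 = 0.96101.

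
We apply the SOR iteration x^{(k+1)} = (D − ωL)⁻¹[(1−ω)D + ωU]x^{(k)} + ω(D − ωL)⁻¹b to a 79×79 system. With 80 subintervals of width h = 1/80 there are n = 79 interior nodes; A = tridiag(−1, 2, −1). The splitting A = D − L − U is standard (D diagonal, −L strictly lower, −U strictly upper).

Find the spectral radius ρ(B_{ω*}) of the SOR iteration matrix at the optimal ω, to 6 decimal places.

ρ_SOR = 0.924447

[ρ_J] n=79: ρ(B_J) = cos(π/(n+1)) = cos(π/80) = 0.999229.
root = sin(π/80) = 0.0392598  (since 1−cos² = sin²).
ω* = 2 / (1 + 0.0392598) = 2 / 1.0392598 ≈ 1.924447.
and ρ(B_{ω*}) = 1.924447 − 1 = 0.924447.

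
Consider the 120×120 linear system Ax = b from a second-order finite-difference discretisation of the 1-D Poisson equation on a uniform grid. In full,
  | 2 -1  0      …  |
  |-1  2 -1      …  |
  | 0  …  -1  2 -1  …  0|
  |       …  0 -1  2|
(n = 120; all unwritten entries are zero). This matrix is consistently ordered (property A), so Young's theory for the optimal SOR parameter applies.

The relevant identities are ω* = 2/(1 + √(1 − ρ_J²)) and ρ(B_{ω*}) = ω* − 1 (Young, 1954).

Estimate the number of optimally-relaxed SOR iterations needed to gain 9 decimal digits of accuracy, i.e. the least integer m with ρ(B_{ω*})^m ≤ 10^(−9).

ρ_J = max_k |cos(kπ/121)| = cos(π/121) = 0.9996630
√(1−ρ_J²) simplifies to sin(π/121) = 0.0259607.
[ω*] 2 ÷ (1 + 0.0259607) = 2 ÷ 1.0259607 = 1.9493924.
[ρ_SOR] ω* − 1 = 0.9493924.
(0.9493924)^m ≤ 10^{−9}  ⇒  m·ln(0.9493924) ≤ −9·ln10  ⇒  m ≥ 399.038  ⇒  m = 400

m = 400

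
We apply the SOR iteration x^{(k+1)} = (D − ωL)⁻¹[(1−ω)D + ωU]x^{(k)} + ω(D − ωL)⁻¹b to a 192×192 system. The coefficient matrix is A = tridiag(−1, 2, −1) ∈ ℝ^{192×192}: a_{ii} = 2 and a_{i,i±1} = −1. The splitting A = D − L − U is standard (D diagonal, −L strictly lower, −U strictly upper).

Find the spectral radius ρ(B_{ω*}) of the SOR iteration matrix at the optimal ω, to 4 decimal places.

ρ_SOR = 0.9680

With n=192, ρ(Jacobi) = cos(π/193) = 0.9999.
1 − cos²(π/193) = sin²(π/193) ⇒ √(1−ρ_J²) = sin(π/193) = 0.01628.
So ω* = 2/1.01628 = 1.9680 (Young).
Hence ρ(B_{ω*}) = 1.9680 − 1 = 0.9680.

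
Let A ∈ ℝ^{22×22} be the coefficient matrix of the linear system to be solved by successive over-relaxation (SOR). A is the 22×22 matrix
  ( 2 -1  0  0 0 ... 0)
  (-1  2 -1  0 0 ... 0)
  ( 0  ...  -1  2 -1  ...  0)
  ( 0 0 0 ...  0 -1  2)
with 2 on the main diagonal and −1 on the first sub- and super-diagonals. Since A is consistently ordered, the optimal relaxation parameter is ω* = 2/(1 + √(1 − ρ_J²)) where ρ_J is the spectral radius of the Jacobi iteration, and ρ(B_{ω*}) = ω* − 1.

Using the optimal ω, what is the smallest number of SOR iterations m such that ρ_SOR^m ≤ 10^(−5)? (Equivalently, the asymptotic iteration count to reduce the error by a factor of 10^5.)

n=22: λ(B_J) = 1 − λ(A)/2 = cos(kπ/23); k=1 gives ρ_J = 0.9906859.
√(1−ρ_J²) simplifies to sin(π/23) = 0.1361666.
So ω* = 2/1.1361666 = 1.7603052 (Young).
ρ(B_{ω*}) = ω*−1 = 0.7603052
Need (0.7603052)^m ≤ 10^(−5): m ≥ 5·ln10/|ln 0.7603052| = 11.5129/0.274035 = 42.013 ⇒ m = 43.

m = 43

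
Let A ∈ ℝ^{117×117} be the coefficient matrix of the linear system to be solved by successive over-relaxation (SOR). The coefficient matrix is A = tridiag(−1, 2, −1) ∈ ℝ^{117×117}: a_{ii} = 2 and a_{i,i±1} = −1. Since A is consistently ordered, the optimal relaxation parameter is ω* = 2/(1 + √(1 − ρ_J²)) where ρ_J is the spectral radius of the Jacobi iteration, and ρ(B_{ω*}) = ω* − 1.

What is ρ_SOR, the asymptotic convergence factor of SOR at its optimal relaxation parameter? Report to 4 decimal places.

ρ_SOR = 0.9481

ρ_J = max_k |cos(kπ/118)| = cos(π/118) = 0.9996
√(1−ρ_J²) simplifies to sin(π/118) = 0.02662.
[ω*] 2 ÷ (1 + 0.02662) = 2 ÷ 1.02662 = 1.9481.
At ω = 1.9481 every |λ(B_ω)| = ω−1, so ρ_SOR = 0.9481.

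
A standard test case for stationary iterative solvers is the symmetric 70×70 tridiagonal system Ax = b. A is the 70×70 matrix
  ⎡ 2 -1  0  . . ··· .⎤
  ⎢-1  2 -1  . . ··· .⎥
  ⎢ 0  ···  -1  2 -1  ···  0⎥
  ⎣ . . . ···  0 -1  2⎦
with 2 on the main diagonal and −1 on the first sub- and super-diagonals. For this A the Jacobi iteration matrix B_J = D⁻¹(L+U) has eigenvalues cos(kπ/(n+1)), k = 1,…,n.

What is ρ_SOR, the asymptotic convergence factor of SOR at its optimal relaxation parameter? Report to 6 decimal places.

spectrum of D⁻¹(L+U) = {cos(kπ/71) : 1≤k≤70}; ρ_J = cos(π/71) = 0.999021.
root = sin(π/71) = 0.0442333  (since 1−cos² = sin²).
[ω*] 2 ÷ (1 + 0.0442333) = 2 ÷ 1.0442333 = 1.915281.
Hence ρ(B_{ω*}) = 1.915281 − 1 = 0.915281.

ρ_SOR = 0.915281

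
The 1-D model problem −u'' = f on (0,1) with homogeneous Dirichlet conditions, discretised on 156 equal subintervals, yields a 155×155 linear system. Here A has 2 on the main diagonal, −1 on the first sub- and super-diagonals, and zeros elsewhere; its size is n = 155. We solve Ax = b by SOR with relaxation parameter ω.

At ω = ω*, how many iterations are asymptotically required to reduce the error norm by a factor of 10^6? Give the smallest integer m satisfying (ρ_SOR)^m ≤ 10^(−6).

n=155: λ(B_J) = 1 − λ(A)/2 = cos(kπ/156); k=1 gives ρ_J = 0.9997972.
root = sin(π/156) = 0.0201371  (since 1−cos² = sin²).
So ω* = 2/1.0201371 = 1.9605208 (Young).
[ρ_SOR] ω* − 1 = 0.9605208.
6·ln10 = 13.8155; −ln(0.9605208) = 0.0402796; m = ⌈13.8155/0.0402796⌉ = ⌈342.990⌉ = 343.

m = 343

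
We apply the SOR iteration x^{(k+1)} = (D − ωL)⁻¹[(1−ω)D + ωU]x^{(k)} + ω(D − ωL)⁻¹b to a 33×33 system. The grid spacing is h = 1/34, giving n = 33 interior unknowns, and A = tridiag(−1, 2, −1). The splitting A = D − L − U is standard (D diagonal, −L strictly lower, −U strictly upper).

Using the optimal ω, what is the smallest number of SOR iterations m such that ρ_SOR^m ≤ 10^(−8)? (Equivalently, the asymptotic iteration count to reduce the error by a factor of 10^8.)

m = 100

With n=33, ρ(Jacobi) = cos(π/34) = 0.9957342.
√(1−ρ_J²) = |sin(π/34)| = 0.0922684
[ω*] 2 ÷ (1 + 0.0922684) = 2 ÷ 1.0922684 = 1.8310518.
ρ_SOR = ω* − 1 ≈ 0.8310518.
For 8 digits: m = 8·ln10 / (−ln 0.8310518) = 18.4207/0.185063 = 99.537; round up → m = 100.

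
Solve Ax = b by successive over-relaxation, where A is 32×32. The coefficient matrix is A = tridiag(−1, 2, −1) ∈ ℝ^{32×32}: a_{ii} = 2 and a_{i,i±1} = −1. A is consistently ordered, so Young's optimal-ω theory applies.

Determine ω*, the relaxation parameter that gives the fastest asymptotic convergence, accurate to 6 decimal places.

½·tridiag(1,0,1) at n=32: λ_k = cos(kπ/33); max |λ| at k=1 ⇒ ρ_J = cos(π/33) ≈ 0.995472.
√(1−ρ_J²) = |sin(π/33)| = 0.0950560
ω* = 2 / (1 + 0.0950560) = 2 / 1.0950560 ≈ 1.826391.
Hence ρ(B_{ω*}) = 1.826391 − 1 = 0.826391.

ω* = 1.826391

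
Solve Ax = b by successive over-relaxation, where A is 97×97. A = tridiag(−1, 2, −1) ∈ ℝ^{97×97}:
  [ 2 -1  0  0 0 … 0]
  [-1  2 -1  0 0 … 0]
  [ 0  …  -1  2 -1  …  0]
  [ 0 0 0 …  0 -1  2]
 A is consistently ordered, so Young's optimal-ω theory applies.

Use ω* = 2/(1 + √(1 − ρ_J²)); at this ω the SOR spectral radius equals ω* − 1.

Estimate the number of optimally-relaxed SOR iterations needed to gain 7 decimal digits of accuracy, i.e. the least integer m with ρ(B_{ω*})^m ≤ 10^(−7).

m = 252

B_J for the 97×97 system has eigenvalues cos(kπ/98); ρ_J = cos(π/98) = 0.9994862.
1 − cos²(π/98) = sin²(π/98) ⇒ √(1−ρ_J²) = sin(π/98) = 0.0320516.
Young: ω* = 2/(1+√(1−ρ_J²)) = 2/(1+0.0320516) = 2/1.0320516 = 1.9378876.
At ω = 1.9378876 every |λ(B_ω)| = ω−1, so ρ_SOR = 0.9378876.
For 7 digits: m = 7·ln10 / (−ln 0.9378876) = 16.1181/0.0641252 = 251.354; round up → m = 252.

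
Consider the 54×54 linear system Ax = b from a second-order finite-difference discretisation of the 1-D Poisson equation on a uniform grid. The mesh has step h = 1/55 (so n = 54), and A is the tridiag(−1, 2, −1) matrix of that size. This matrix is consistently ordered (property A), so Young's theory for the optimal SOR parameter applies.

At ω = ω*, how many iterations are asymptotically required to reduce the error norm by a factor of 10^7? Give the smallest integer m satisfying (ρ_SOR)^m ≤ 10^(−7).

m = 142

½·tridiag(1,0,1) at n=54: λ_k = cos(kπ/55); max |λ| at k=1 ⇒ ρ_J = cos(π/55) ≈ 0.9983691.
1 − cos²(π/55) = sin²(π/55) ⇒ √(1−ρ_J²) = sin(π/55) = 0.0570888.
[ω*] 2 ÷ (1 + 0.0570888) = 2 ÷ 1.0570888 = 1.8919886.
At ω = 1.8919886 every |λ(B_ω)| = ω−1, so ρ_SOR = 0.8919886.
7·ln10 = 16.1181; −ln(0.8919886) = 0.114302; m = ⌈16.1181/0.114302⌉ = ⌈141.013⌉ = 142.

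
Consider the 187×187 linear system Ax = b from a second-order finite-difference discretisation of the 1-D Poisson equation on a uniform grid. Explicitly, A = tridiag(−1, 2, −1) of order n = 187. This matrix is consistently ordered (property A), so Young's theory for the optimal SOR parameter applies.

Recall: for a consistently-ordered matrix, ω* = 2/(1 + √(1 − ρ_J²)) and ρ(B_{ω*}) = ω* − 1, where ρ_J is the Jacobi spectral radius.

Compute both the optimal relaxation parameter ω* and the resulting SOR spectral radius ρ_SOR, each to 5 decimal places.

½·tridiag(1,0,1) at n=187: λ_k = cos(kπ/188); max |λ| at k=1 ⇒ ρ_J = cos(π/188) ≈ 0.99986.
√(1−ρ_J²) = |sin(π/188)| = 0.016710
[ω*] 2 ÷ (1 + 0.016710) = 2 ÷ 1.016710 = 1.96713.
ρ(B_{ω*}) = ω*−1 = 0.96713

ω* = 1.96713, ρ_SOR = 0.96713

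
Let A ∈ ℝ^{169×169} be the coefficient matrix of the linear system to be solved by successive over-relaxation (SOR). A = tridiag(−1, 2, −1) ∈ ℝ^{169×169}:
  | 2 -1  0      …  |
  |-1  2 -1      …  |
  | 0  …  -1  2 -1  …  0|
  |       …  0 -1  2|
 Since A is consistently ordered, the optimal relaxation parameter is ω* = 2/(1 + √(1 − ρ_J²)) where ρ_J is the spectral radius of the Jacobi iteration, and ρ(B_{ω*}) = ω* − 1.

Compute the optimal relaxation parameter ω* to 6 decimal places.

ρ_J = max_k |cos(kπ/170)| = cos(π/170) = 0.999829
√(1−ρ_J²) simplifies to sin(π/170) = 0.0184789.
Then 2/(1+√(1−ρ_J²)) = 2/(1+0.0184789); ω* = 2/1.0184789 = 1.963713.
At ω = 1.963713 every |λ(B_ω)| = ω−1, so ρ_SOR = 0.963713.

ω* = 1.963713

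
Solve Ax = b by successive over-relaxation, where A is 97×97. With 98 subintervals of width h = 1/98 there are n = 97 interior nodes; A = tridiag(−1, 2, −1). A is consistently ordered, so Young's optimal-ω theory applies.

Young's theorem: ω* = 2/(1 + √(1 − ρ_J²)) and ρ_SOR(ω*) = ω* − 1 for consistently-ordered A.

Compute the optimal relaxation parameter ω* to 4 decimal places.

ω* = 1.9379

With n=97, ρ(Jacobi) = cos(π/98) = 0.9995.
√(1−ρ_J²) = |sin(π/98)| = 0.03205
[ω*] 2 ÷ (1 + 0.03205) = 2 ÷ 1.03205 = 1.9379.
and ρ(B_{ω*}) = 1.9379 − 1 = 0.9379.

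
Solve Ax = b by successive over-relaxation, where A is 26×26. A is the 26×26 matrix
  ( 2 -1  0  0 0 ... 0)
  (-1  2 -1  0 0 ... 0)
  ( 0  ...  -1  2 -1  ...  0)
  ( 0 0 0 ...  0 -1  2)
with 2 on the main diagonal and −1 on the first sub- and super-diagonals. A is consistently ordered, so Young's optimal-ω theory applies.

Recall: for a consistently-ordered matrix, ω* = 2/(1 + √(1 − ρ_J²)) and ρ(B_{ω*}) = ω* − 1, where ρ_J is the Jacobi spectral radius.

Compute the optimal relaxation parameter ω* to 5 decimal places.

ω* = 1.79197

spectrum of D⁻¹(L+U) = {cos(kπ/27) : 1≤k≤26}; ρ_J = cos(π/27) = 0.99324.
√(1−ρ_J²) = |sin(π/27)| = 0.116093
ω* = 2 / (1 + 0.116093) = 2 / 1.116093 ≈ 1.79197.
ρ_SOR = ω* − 1 ≈ 0.79197.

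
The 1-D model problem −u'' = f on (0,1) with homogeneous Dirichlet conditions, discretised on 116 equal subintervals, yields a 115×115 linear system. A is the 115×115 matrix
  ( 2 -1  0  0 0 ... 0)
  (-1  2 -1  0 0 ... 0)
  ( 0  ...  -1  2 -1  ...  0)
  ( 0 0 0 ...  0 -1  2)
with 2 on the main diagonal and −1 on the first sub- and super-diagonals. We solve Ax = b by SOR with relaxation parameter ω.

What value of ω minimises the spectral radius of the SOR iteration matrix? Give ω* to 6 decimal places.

n=115: λ(B_J) = 1 − λ(A)/2 = cos(kπ/116); k=1 gives ρ_J = 0.999633.
√(1−ρ_J²) simplifies to sin(π/116) = 0.0270794.
Then 2/(1+√(1−ρ_J²)) = 2/(1+0.0270794); ω* = 2/1.0270794 = 1.947269.
[ρ_SOR] ω* − 1 = 0.947269.

ω* = 1.947269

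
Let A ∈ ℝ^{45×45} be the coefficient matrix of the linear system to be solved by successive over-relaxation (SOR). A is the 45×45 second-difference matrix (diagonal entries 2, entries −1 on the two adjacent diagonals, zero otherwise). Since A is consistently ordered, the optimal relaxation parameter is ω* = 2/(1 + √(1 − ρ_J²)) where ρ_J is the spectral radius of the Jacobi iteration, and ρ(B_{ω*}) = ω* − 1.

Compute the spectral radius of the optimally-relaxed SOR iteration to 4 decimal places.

ρ_SOR = 0.8722

½·tridiag(1,0,1) at n=45: λ_k = cos(kπ/46); max |λ| at k=1 ⇒ ρ_J = cos(π/46) ≈ 0.9977.
√(1−ρ_J²) simplifies to sin(π/46) = 0.06824.
Young: ω* = 2/(1+√(1−ρ_J²)) = 2/(1+0.06824) = 2/1.06824 = 1.8722.
ρ_SOR = ω* − 1 ≈ 0.8722.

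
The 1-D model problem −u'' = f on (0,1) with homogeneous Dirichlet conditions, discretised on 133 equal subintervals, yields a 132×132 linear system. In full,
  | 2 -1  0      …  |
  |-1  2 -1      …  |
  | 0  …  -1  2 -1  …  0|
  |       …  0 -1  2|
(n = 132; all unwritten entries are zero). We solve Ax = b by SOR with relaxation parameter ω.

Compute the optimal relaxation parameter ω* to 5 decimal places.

ω* = 1.95385

B_J for the 132×132 system has eigenvalues cos(kπ/133); ρ_J = cos(π/133) = 0.99972.
√(1 − cos²(π/133)) = sin(π/133) ≈ 0.023619.
ω* = 2 / (1 + 0.023619) = 2 / 1.023619 ≈ 1.95385.
and ρ(B_{ω*}) = 1.95385 − 1 = 0.95385.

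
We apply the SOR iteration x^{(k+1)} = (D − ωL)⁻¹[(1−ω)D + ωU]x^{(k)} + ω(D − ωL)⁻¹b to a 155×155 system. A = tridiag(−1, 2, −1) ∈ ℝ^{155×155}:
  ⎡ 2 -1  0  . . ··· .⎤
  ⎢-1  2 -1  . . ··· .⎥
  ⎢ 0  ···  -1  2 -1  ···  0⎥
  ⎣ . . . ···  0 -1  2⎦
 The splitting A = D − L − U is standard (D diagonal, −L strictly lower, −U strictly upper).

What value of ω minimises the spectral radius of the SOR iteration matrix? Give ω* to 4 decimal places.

With n=155, ρ(Jacobi) = cos(π/156) = 0.9998.
√(1 − cos²(π/156)) = sin(π/156) ≈ 0.02014.
Then 2/(1+√(1−ρ_J²)) = 2/(1+0.02014); ω* = 2/1.02014 = 1.9605.
At ω = 1.9605 every |λ(B_ω)| = ω−1, so ρ_SOR = 0.9605.

ω* = 1.9605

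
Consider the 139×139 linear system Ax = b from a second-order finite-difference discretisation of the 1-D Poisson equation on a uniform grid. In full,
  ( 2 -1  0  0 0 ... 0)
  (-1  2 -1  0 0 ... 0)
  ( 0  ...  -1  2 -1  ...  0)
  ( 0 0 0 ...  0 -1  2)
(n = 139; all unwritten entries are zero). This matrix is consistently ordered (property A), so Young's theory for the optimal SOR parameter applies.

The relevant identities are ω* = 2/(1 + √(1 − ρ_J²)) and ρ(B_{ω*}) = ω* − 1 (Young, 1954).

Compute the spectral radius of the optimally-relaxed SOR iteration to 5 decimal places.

ρ_SOR = 0.95611

n=139: λ(B_J) = 1 − λ(A)/2 = cos(kπ/140); k=1 gives ρ_J = 0.99975.
√(1 − cos²(π/140)) = sin(π/140) ≈ 0.022438.
Young: ω* = 2/(1+√(1−ρ_J²)) = 2/(1+0.022438) = 2/1.022438 = 1.95611.
Hence ρ(B_{ω*}) = 1.95611 − 1 = 0.95611.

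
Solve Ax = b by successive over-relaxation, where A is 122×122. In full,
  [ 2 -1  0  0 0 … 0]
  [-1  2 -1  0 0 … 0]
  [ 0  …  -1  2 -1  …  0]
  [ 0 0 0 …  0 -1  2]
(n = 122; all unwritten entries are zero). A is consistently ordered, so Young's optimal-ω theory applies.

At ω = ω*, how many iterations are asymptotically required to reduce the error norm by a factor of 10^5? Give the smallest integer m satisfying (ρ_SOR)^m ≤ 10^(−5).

spectrum of D⁻¹(L+U) = {cos(kπ/123) : 1≤k≤122}; ρ_J = cos(π/123) = 0.9996738.
1 − cos²(π/123) = sin²(π/123) ⇒ √(1−ρ_J²) = sin(π/123) = 0.0255386.
ω* = 2 / (1 + 0.0255386) = 2 / 1.0255386 ≈ 1.9501948.
Hence ρ(B_{ω*}) = 1.9501948 − 1 = 0.9501948.
For 5 digits: m = 5·ln10 / (−ln 0.9501948) = 11.5129/0.0510883 = 225.353; round up → m = 226.

m = 226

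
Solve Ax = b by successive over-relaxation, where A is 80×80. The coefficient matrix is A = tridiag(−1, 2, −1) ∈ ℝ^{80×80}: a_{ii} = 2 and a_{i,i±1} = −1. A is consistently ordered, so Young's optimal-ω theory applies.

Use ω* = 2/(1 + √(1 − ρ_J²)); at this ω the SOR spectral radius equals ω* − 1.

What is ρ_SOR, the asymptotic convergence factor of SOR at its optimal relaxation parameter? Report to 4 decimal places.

n=80: λ(B_J) = 1 − λ(A)/2 = cos(kπ/81); k=1 gives ρ_J = 0.9992.
root = sin(π/81) = 0.03878  (since 1−cos² = sin²).
ω* = 2/(1+0.03878) = 1.9253
ρ(B_{ω*}) = ω*−1 = 0.9253

ρ_SOR = 0.9253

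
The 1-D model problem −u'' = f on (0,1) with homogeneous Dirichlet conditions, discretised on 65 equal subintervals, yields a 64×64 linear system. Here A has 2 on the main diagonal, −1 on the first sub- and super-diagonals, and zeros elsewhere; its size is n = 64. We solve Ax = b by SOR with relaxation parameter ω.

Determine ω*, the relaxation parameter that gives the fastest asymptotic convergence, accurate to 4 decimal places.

ω* = 1.9078

n=64: λ(B_J) = 1 − λ(A)/2 = cos(kπ/65); k=1 gives ρ_J = 0.9988.
1 − cos²(π/65) = sin²(π/65) ⇒ √(1−ρ_J²) = sin(π/65) = 0.04831.
ω* = 2 / (1 + 0.04831) = 2 / 1.04831 ≈ 1.9078.
ρ_SOR = ω* − 1 = 1.9078 − 1 = 0.9078.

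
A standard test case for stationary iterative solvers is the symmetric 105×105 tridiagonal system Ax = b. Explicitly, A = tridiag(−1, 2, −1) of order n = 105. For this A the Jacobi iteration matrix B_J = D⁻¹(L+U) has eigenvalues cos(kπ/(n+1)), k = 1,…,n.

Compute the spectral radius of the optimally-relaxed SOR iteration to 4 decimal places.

ρ_SOR = 0.9424

[ρ_J] n=105: ρ(B_J) = cos(π/(n+1)) = cos(π/106) = 0.9996.
root = sin(π/106) = 0.02963  (since 1−cos² = sin²).
[ω*] 2 ÷ (1 + 0.02963) = 2 ÷ 1.02963 = 1.9424.
At ω = 1.9424 every |λ(B_ω)| = ω−1, so ρ_SOR = 0.9424.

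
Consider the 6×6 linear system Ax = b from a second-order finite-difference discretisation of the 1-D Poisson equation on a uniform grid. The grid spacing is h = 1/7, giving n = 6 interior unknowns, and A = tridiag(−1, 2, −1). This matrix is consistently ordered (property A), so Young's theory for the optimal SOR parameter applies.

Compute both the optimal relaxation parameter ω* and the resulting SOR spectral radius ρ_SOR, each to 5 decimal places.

ω* = 1.39481, ρ_SOR = 0.39481

B_J for the 6×6 system has eigenvalues cos(kπ/7); ρ_J = cos(π/7) = 0.90097.
root = sin(π/7) = 0.433884  (since 1−cos² = sin²).
Young: ω* = 2/(1+√(1−ρ_J²)) = 2/(1+0.433884) = 2/1.433884 = 1.39481.
ρ_SOR = ω* − 1 ≈ 0.39481.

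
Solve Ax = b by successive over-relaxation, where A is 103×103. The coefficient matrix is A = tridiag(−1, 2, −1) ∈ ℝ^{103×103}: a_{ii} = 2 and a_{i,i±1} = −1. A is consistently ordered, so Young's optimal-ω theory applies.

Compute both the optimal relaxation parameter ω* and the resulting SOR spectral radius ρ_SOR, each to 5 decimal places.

[ρ_J] n=103: ρ(B_J) = cos(π/(n+1)) = cos(π/104) = 0.99954.
1 − cos²(π/104) = sin²(π/104) ⇒ √(1−ρ_J²) = sin(π/104) = 0.030203.
Young: ω* = 2/(1+√(1−ρ_J²)) = 2/(1+0.030203) = 2/1.030203 = 1.94136.
and ρ(B_{ω*}) = 1.94136 − 1 = 0.94136.

ω* = 1.94136, ρ_SOR = 0.94136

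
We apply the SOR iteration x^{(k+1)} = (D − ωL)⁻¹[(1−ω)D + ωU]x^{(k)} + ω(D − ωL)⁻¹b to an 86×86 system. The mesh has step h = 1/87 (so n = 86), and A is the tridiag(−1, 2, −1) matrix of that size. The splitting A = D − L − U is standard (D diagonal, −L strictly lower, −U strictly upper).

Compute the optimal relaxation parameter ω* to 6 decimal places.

½·tridiag(1,0,1) at n=86: λ_k = cos(kπ/87); max |λ| at k=1 ⇒ ρ_J = cos(π/87) ≈ 0.999348.
√(1 − cos²(π/87)) = sin(π/87) ≈ 0.0361024.
[ω*] 2 ÷ (1 + 0.0361024) = 2 ÷ 1.0361024 = 1.930311.
and ρ(B_{ω*}) = 1.930311 − 1 = 0.930311.

ω* = 1.930311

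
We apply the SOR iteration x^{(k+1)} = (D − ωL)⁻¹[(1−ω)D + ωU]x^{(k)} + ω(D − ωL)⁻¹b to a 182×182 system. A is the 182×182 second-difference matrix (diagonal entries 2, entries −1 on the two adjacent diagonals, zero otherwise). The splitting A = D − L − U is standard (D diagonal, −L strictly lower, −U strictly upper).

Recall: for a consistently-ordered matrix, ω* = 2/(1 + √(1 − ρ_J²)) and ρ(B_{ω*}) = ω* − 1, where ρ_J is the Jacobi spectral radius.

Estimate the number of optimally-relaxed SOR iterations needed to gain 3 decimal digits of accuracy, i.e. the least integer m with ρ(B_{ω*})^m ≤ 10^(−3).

ρ_J = max_k |cos(kπ/183)| = cos(π/183) = 0.9998526
√(1−ρ_J²) simplifies to sin(π/183) = 0.0171663.
So ω* = 2/1.0171663 = 1.9662468 (Young).
[ρ_SOR] ω* − 1 = 0.9662468.
m ≥ 3·ln10 / (−ln 0.9662468) = 201.181; smallest integer m = 202.

m = 202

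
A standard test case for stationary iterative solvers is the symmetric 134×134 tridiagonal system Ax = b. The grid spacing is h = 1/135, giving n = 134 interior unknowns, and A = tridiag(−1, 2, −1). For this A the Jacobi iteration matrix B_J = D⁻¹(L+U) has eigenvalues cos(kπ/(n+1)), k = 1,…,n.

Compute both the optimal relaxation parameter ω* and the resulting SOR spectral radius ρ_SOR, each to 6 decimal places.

ω* = 1.954520, ρ_SOR = 0.954520

spectrum of D⁻¹(L+U) = {cos(kπ/135) : 1≤k≤134}; ρ_J = cos(π/135) = 0.999729.
root = sin(π/135) = 0.0232690  (since 1−cos² = sin²).
Then 2/(1+√(1−ρ_J²)) = 2/(1+0.0232690); ω* = 2/1.0232690 = 1.954520.
and ρ(B_{ω*}) = 1.954520 − 1 = 0.954520.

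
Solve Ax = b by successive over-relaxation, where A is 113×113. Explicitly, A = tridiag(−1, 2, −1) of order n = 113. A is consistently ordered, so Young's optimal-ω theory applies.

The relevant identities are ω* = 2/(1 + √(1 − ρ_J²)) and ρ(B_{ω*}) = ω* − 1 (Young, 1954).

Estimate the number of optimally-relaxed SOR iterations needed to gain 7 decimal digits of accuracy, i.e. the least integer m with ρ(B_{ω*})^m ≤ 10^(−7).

spectrum of D⁻¹(L+U) = {cos(kπ/114) : 1≤k≤113}; ρ_J = cos(π/114) = 0.9996203.
√(1 − cos²(π/114)) = sin(π/114) ≈ 0.0275543.
Young: ω* = 2/(1+√(1−ρ_J²)) = 2/(1+0.0275543) = 2/1.0275543 = 1.9463692.
At ω = 1.9463692 every |λ(B_ω)| = ω−1, so ρ_SOR = 0.9463692.
m ≥ 7·ln10 / (−ln 0.9463692) = 292.405; smallest integer m = 293.

m = 293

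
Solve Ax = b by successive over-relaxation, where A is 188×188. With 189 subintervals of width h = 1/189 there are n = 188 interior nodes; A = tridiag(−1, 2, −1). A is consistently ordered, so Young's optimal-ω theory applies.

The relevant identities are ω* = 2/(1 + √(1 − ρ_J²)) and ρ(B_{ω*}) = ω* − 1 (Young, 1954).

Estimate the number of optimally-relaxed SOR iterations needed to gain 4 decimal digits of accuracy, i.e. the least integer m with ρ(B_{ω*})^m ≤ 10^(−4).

With n=188, ρ(Jacobi) = cos(π/189) = 0.9998619.
1 − cos²(π/189) = sin²(π/189) ⇒ √(1−ρ_J²) = sin(π/189) = 0.0166214.
ω* = 2/(1+0.0166214) = 1.9673007
ρ(B_{ω*}) = ω*−1 = 0.9673007
m ≥ 4·ln10 / (−ln 0.9673007) = 277.037; smallest integer m = 278.

m = 278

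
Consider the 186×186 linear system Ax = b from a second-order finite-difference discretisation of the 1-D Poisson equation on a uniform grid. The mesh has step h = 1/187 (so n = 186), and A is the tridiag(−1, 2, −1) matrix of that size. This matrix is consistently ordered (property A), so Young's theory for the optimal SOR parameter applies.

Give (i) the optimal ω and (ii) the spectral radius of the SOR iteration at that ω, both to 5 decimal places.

ω* = 1.96696, ρ_SOR = 0.96696

ρ_J = max_k |cos(kπ/187)| = cos(π/187) = 0.99986
√(1−ρ_J²) = |sin(π/187)| = 0.016799
ω* = 2/(1+0.016799) = 1.96696
At ω = 1.96696 every |λ(B_ω)| = ω−1, so ρ_SOR = 0.96696.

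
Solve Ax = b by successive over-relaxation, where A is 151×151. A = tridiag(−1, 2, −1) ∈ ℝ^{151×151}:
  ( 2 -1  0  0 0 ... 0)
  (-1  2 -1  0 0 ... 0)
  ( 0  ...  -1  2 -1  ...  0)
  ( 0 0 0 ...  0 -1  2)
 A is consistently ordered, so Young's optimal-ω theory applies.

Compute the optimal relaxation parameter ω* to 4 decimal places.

ω* = 1.9595

n=151: λ(B_J) = 1 − λ(A)/2 = cos(kπ/152); k=1 gives ρ_J = 0.9998.
√(1 − cos²(π/152)) = sin(π/152) ≈ 0.02067.
So ω* = 2/1.02067 = 1.9595 (Young).
ρ_SOR = ω* − 1 = 1.9595 − 1 = 0.9595.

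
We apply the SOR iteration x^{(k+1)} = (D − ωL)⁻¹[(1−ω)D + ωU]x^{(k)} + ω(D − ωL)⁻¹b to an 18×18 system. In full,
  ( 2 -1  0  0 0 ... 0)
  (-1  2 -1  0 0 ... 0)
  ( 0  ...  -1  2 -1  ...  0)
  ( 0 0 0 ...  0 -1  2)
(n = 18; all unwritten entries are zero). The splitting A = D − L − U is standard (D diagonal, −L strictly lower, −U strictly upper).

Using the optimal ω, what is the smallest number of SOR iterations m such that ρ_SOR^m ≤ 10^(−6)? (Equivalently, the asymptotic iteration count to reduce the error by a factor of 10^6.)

m = 42

½·tridiag(1,0,1) at n=18: λ_k = cos(kπ/19); max |λ| at k=1 ⇒ ρ_J = cos(π/19) ≈ 0.9863613.
root = sin(π/19) = 0.1645946  (since 1−cos² = sin²).
Then 2/(1+√(1−ρ_J²)) = 2/(1+0.1645946); ω* = 2/1.1645946 = 1.7173358.
and ρ(B_{ω*}) = 1.7173358 − 1 = 0.7173358.
6·ln10 = 13.8155; −ln(0.7173358) = 0.332211; m = ⌈13.8155/0.332211⌉ = ⌈41.587⌉ = 42.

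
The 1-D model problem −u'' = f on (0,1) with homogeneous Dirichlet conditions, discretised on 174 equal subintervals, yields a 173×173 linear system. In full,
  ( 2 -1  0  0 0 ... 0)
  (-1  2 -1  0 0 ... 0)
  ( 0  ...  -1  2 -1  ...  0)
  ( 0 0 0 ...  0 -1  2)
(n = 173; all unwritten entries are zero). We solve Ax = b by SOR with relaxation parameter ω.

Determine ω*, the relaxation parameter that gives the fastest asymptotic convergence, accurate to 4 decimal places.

ω* = 1.9645

½·tridiag(1,0,1) at n=173: λ_k = cos(kπ/174); max |λ| at k=1 ⇒ ρ_J = cos(π/174) ≈ 0.9998.
√(1−ρ_J²) = |sin(π/174)| = 0.01805
Young: ω* = 2/(1+√(1−ρ_J²)) = 2/(1+0.01805) = 2/1.01805 = 1.9645.
At ω = 1.9645 every |λ(B_ω)| = ω−1, so ρ_SOR = 0.9645.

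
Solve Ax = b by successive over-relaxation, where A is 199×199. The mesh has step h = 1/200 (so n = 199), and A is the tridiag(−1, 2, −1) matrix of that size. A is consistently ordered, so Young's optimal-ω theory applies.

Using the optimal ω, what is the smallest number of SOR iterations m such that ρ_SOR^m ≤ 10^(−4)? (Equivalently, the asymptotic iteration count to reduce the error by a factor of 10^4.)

B_J for the 199×199 system has eigenvalues cos(kπ/200); ρ_J = cos(π/200) = 0.9998766.
√(1−ρ_J²) = |sin(π/200)| = 0.0157073
So ω* = 2/1.0157073 = 1.9690712 (Young).
ρ_SOR = ω* − 1 ≈ 0.9690712.
For 4 digits: m = 4·ln10 / (−ln 0.9690712) = 9.21034/0.0314172 = 293.162; round up → m = 294.

m = 294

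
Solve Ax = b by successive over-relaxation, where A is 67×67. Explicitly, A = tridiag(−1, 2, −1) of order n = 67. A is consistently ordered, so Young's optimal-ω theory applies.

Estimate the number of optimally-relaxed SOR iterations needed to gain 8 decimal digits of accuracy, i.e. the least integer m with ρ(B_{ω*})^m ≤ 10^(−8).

ρ_J = max_k |cos(kπ/68)| = cos(π/68) = 0.9989330
root = sin(π/68) = 0.0461835  (since 1−cos² = sin²).
ω* = 2/(1+0.0461835) = 1.9117105
ρ_SOR = ω* − 1 = 1.9117105 − 1 = 0.9117105.
ρ_SOR^m ≤ 10^(−8) ⇔ m ≥ 8·ln10/(−ln 0.9117105) = 18.4207/0.0924328 = 199.287; m = ⌈199.287⌉ = 200.

m = 200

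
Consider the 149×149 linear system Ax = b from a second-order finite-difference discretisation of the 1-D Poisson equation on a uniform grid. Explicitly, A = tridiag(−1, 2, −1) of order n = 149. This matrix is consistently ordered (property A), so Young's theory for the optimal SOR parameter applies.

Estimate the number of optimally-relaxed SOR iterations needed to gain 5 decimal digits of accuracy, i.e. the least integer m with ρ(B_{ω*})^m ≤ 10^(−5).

m = 275

n=149: λ(B_J) = 1 − λ(A)/2 = cos(kπ/150); k=1 gives ρ_J = 0.9997807.
1 − cos²(π/150) = sin²(π/150) ⇒ √(1−ρ_J²) = sin(π/150) = 0.0209424.
ω* = 2/(1+0.0209424) = 1.9589744
[ρ_SOR] ω* − 1 = 0.9589744.
5·ln10 = 11.5129; −ln(0.9589744) = 0.0418909; m = ⌈11.5129/0.0418909⌉ = ⌈274.831⌉ = 275.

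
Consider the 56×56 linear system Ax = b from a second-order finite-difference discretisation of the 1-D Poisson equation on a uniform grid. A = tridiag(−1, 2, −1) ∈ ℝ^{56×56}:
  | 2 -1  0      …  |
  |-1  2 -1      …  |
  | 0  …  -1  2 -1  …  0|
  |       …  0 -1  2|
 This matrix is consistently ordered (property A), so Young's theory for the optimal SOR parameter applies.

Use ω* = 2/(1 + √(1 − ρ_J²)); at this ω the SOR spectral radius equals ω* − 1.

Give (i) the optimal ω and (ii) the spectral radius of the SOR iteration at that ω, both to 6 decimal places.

ω* = 1.895577, ρ_SOR = 0.895577

n=56: λ(B_J) = 1 − λ(A)/2 = cos(kπ/57); k=1 gives ρ_J = 0.998482.
√(1−ρ_J²) simplifies to sin(π/57) = 0.0550878.
ω* = 2/(1+0.0550878) = 1.895577
ρ_SOR = ω* − 1 ≈ 0.895577.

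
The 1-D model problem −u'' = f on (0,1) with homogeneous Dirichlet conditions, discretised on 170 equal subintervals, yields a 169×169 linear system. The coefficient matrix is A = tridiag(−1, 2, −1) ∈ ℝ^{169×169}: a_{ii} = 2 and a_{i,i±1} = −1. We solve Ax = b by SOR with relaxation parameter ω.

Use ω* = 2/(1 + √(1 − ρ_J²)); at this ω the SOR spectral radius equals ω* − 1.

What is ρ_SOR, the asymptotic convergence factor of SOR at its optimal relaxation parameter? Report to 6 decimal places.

n=169: λ(B_J) = 1 − λ(A)/2 = cos(kπ/170); k=1 gives ρ_J = 0.999829.
1 − cos²(π/170) = sin²(π/170) ⇒ √(1−ρ_J²) = sin(π/170) = 0.0184789.
ω* = 2/(1+0.0184789) = 1.963713
and ρ(B_{ω*}) = 1.963713 − 1 = 0.963713.

ρ_SOR = 0.963713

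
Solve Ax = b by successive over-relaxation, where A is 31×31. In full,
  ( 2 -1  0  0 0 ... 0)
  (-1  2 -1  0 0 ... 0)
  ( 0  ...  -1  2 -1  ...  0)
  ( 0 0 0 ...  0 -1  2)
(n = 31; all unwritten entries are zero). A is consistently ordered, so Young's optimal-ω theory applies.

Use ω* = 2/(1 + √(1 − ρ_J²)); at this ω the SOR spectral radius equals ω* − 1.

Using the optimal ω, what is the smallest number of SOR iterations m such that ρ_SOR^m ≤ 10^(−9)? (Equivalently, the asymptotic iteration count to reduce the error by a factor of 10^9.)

m = 106

With n=31, ρ(Jacobi) = cos(π/32) = 0.9951847.
√(1 − cos²(π/32)) = sin(π/32) ≈ 0.0980171.
Then 2/(1+√(1−ρ_J²)) = 2/(1+0.0980171); ω* = 2/1.0980171 = 1.8214653.
ρ_SOR = ω* − 1 ≈ 0.8214653.
For 9 digits: m = 9·ln10 / (−ln 0.8214653) = 20.7233/0.196666 = 105.373; round up → m = 106.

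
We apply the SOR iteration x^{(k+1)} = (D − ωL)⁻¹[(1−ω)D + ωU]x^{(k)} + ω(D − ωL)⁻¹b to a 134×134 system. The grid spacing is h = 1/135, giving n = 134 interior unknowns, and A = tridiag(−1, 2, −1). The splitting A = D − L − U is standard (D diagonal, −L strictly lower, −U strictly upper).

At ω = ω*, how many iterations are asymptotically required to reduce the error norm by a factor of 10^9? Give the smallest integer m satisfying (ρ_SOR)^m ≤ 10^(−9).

m = 446

[ρ_J] n=134: ρ(B_J) = cos(π/(n+1)) = cos(π/135) = 0.9997292.
√(1−ρ_J²) simplifies to sin(π/135) = 0.0232690.
ω* = 2/(1+0.0232690) = 1.9545203
[ρ_SOR] ω* − 1 = 0.9545203.
(0.9545203)^m ≤ 10^{−9}  ⇒  m·ln(0.9545203) ≤ −9·ln10  ⇒  m ≥ 445.218  ⇒  m = 446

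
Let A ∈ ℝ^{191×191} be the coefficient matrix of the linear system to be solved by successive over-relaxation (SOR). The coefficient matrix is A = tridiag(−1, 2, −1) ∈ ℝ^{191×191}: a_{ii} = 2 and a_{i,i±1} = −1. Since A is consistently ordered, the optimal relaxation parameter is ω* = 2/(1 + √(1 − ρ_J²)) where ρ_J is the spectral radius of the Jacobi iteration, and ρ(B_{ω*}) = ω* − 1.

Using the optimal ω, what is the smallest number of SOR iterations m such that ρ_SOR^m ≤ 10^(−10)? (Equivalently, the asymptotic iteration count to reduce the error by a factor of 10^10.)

spectrum of D⁻¹(L+U) = {cos(kπ/192) : 1≤k≤191}; ρ_J = cos(π/192) = 0.9998661.
root = sin(π/192) = 0.0163617  (since 1−cos² = sin²).
ω* = 2/(1+0.0163617) = 1.9678034
ρ_SOR = ω* − 1 = 1.9678034 − 1 = 0.9678034.
m ≥ 10·ln10 / (−ln 0.9678034) = 703.590; smallest integer m = 704.

m = 704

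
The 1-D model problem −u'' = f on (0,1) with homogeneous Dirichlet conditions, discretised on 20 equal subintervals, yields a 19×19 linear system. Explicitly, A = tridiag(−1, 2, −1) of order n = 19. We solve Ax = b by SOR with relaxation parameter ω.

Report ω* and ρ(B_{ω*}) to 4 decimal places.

ω* = 1.7295, ρ_SOR = 0.7295

B_J for the 19×19 system has eigenvalues cos(kπ/20); ρ_J = cos(π/20) = 0.9877.
√(1−ρ_J²) simplifies to sin(π/20) = 0.15643.
Young: ω* = 2/(1+√(1−ρ_J²)) = 2/(1+0.15643) = 2/1.15643 = 1.7295.
[ρ_SOR] ω* − 1 = 0.7295.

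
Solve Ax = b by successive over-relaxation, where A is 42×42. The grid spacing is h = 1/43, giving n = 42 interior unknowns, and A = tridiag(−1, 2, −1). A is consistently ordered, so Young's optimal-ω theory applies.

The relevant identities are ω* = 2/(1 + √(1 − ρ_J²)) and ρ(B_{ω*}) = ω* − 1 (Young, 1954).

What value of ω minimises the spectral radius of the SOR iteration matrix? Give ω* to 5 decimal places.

ρ_J = max_k |cos(kπ/43)| = cos(π/43) = 0.99733
√(1−ρ_J²) = |sin(π/43)| = 0.072995
[ω*] 2 ÷ (1 + 0.072995) = 2 ÷ 1.072995 = 1.86394.
ρ_SOR = ω* − 1 = 1.86394 − 1 = 0.86394.

ω* = 1.86394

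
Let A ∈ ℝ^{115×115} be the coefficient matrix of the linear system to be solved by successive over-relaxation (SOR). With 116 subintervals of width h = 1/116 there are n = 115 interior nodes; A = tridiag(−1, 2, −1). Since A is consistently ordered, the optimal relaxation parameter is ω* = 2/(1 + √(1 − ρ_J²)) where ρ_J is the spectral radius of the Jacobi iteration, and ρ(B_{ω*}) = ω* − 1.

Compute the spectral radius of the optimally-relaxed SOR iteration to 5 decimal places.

B_J for the 115×115 system has eigenvalues cos(kπ/116); ρ_J = cos(π/116) = 0.99963.
√(1−ρ_J²) simplifies to sin(π/116) = 0.027079.
[ω*] 2 ÷ (1 + 0.027079) = 2 ÷ 1.027079 = 1.94727.
ρ(B_{ω*}) = ω*−1 = 0.94727

ρ_SOR = 0.94727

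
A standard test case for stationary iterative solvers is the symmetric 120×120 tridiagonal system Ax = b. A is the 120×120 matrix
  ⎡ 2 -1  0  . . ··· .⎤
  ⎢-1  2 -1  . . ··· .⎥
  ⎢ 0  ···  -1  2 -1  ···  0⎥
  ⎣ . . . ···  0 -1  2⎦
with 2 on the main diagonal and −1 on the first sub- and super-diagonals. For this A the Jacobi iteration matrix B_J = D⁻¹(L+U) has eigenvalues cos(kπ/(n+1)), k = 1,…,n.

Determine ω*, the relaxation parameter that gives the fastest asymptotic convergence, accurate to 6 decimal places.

B_J for the 120×120 system has eigenvalues cos(kπ/121); ρ_J = cos(π/121) = 0.999663.
√(1 − cos²(π/121)) = sin(π/121) ≈ 0.0259607.
Then 2/(1+√(1−ρ_J²)) = 2/(1+0.0259607); ω* = 2/1.0259607 = 1.949392.
ρ_SOR = ω* − 1 = 1.949392 − 1 = 0.949392.

ω* = 1.949392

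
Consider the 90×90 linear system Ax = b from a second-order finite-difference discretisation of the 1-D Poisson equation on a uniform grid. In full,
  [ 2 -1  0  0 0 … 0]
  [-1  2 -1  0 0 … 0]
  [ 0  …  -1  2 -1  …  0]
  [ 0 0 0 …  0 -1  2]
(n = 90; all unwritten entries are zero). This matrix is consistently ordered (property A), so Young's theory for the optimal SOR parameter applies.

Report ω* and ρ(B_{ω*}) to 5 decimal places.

ρ_J = max_k |cos(kπ/91)| = cos(π/91) = 0.99940
√(1 − cos²(π/91)) = sin(π/91) ≈ 0.034516.
ω* = 2/(1 + 0.034516) = 2/1.034516 = 1.93327.
ρ(B_{ω*}) = ω*−1 = 0.93327

ω* = 1.93327, ρ_SOR = 0.93327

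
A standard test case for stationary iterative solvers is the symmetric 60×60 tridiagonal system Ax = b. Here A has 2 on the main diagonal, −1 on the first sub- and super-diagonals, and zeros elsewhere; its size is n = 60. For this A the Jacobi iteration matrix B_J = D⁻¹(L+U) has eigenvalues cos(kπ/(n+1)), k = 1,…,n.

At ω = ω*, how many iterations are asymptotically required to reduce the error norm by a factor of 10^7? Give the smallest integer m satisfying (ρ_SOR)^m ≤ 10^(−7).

With n=60, ρ(Jacobi) = cos(π/61) = 0.9986741.
√(1−ρ_J²) simplifies to sin(π/61) = 0.0514788.
So ω* = 2/1.0514788 = 1.9020830 (Young).
ρ_SOR = ω* − 1 = 1.9020830 − 1 = 0.9020830.
For 7 digits: m = 7·ln10 / (−ln 0.9020830) = 16.1181/0.103049 = 156.412; round up → m = 157.

m = 157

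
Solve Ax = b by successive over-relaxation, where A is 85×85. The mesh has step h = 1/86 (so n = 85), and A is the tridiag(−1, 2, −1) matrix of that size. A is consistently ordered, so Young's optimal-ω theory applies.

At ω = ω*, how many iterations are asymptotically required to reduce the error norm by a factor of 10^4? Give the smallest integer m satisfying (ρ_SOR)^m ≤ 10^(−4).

½·tridiag(1,0,1) at n=85: λ_k = cos(kπ/86); max |λ| at k=1 ⇒ ρ_J = cos(π/86) ≈ 0.9993328.
1 − cos²(π/86) = sin²(π/86) ⇒ √(1−ρ_J²) = sin(π/86) = 0.0365220.
Then 2/(1+√(1−ρ_J²)) = 2/(1+0.0365220); ω* = 2/1.0365220 = 1.9295297.
ρ_SOR = ω* − 1 ≈ 0.9295297.
4·ln10 = 9.21034; −ln(0.9295297) = 0.0730765; m = ⌈9.21034/0.0730765⌉ = ⌈126.037⌉ = 127.

m = 127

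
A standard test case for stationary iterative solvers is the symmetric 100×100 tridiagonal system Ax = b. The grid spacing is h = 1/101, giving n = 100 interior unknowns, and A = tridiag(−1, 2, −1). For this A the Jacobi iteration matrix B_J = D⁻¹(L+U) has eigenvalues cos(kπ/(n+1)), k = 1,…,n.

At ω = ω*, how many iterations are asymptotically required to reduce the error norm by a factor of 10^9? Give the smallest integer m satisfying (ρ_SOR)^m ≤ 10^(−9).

n=100: λ(B_J) = 1 − λ(A)/2 = cos(kπ/101); k=1 gives ρ_J = 0.9995163.
√(1 − cos²(π/101)) = sin(π/101) ≈ 0.0310999.
Then 2/(1+√(1−ρ_J²)) = 2/(1+0.0310999); ω* = 2/1.0310999 = 1.9396763.
ρ(B_{ω*}) = ω*−1 = 0.9396763
9·ln10 = 20.7233; −ln(0.9396763) = 0.0622198; m = ⌈20.7233/0.0622198⌉ = ⌈333.066⌉ = 334.

m = 334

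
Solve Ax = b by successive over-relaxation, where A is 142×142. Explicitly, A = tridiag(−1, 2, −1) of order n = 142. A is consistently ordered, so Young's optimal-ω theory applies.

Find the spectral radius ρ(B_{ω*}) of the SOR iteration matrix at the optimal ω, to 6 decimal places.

With n=142, ρ(Jacobi) = cos(π/143) = 0.999759.
√(1−ρ_J²) = |sin(π/143)| = 0.0219674
Young: ω* = 2/(1+√(1−ρ_J²)) = 2/(1+0.0219674) = 2/1.0219674 = 1.957010.
Hence ρ(B_{ω*}) = 1.957010 − 1 = 0.957010.

ρ_SOR = 0.957010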